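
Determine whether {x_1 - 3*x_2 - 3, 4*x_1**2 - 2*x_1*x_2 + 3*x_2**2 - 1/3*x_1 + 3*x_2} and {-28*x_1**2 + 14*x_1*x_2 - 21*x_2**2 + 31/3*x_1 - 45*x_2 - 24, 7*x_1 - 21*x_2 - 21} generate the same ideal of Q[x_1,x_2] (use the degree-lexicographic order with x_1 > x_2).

Yes, the ideals are equal.

For a fixed monomial order, each ideal has a unique reduced Gröbner basis; comparing bases decides equality.
Buchberger on the first generating set:
f_1 = x_1 - 3*x_2 - 3, LT = x_1.
f_2 = 4*x_1**2 - 2*x_1*x_2 + 3*x_2**2 - 1/3*x_1 + 3*x_2, LT = x_1**2.

S(f_1,f_2): lcm = x_1**2. S = -5/2*x_1*x_2 - 3/4*x_2**2 - 35/12*x_1 - 3/4*x_2.
  leading term x_1*x_2: subtract (-5/2*x_2)·f_1 from -5/2*x_1*x_2 - 3/4*x_2**2 - 35/12*x_1 - 3/4*x_2 → -33/4*x_2**2 - 35/12*x_1 - 33/4*x_2
  leading term x_2**2: no divisor's leading term divides it; move -33/4*x_2**2 to the remainder.
  leading term x_1: subtract (-35/12)·f_1 from -35/12*x_1 - 33/4*x_2 → -17*x_2 - 35/4
  leading term x_2: no divisor's leading term divides it; move -17*x_2 to the remainder.
  leading term 1: no divisor's leading term divides it; move -35/4 to the remainder.
  remainder -33/4*x_2**2 - 17*x_2 - 35/4 ≠ 0; add g_3 = -33/4*x_2**2 - 17*x_2 - 35/4 to the basis.

The other S-polynomials (S(f_1,g_3), S(f_2,g_3)) all reduce to 0 modulo the current basis, so we have a Gröbner basis.
Inter-reduce: drop elements whose leading term is divisible by another's, tail-reduce, and make monic.
Reduced Gröbner basis: {x_2**2 + 68/33*x_2 + 35/33, x_1 - 3*x_2 - 3}.

Buchberger on the second generating set:
h_1 = -28*x_1**2 + 14*x_1*x_2 - 21*x_2**2 + 31/3*x_1 - 45*x_2 - 24, LT = x_1**2.
h_2 = 7*x_1 - 21*x_2 - 21, LT = x_1.

S(h_1,h_2): lcm = x_1**2. S = 5/2*x_1*x_2 + 3/4*x_2**2 + 221/84*x_1 + 45/28*x_2 + 6/7.
  leading term x_1*x_2: subtract (5/14*x_2)·h_2 from 5/2*x_1*x_2 + 3/4*x_2**2 + 221/84*x_1 + 45/28*x_2 + 6/7 → 33/4*x_2**2 + 221/84*x_1 + 255/28*x_2 + 6/7
  leading term x_2**2: no divisor's leading term divides it; move 33/4*x_2**2 to the remainder.
  leading term x_1: subtract (221/588)·h_2 from 221/84*x_1 + 255/28*x_2 + 6/7 → 17*x_2 + 35/4
  leading term x_2: no divisor's leading term divides it; move 17*x_2 to the remainder.
  leading term 1: no divisor's leading term divides it; move 35/4 to the remainder.
  remainder 33/4*x_2**2 + 17*x_2 + 35/4 ≠ 0; add k_3 = 33/4*x_2**2 + 17*x_2 + 35/4 to the basis.

The other S-polynomials (S(h_1,k_3), S(h_2,k_3)) all reduce to 0 modulo the current basis, so we have a Gröbner basis.
Inter-reduce: drop elements whose leading term is divisible by another's, tail-reduce, and make monic.
Reduced Gröbner basis: {x_2**2 + 68/33*x_2 + 35/33, x_1 - 3*x_2 - 3}.

These coincide, so the ideals are equal.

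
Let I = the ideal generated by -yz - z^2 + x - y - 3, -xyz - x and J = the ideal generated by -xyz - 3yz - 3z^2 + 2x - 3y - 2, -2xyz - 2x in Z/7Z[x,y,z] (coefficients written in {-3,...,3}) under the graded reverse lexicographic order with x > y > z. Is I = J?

Yes, the ideals are equal.

Equality of ideals is decidable: compute both reduced Gröbner bases (unique for the ordering) and check whether they agree.
Buchberger on the first generating set:
f_1 = -yz - z^2 + x - y - 3, LT = yz.
f_2 = -xyz - x, LT = xyz.

S(f_1,f_2): lcm = xyz. S = xz^2 - x^2 + xy + 2x.
  leading term xz^2: no divisor's leading term divides it; move xz^2 to the remainder.
  leading term x^2: no divisor's leading term divides it; move -x^2 to the remainder.
  leading term xy: no divisor's leading term divides it; move xy to the remainder.
  leading term x: no divisor's leading term divides it; move 2x to the remainder.
  remainder xz^2 - x^2 + xy + 2x ≠ 0; add g_3 = xz^2 - x^2 + xy + 2x to the basis.

S(f_1,g_3): lcm = xyz^2. S = xz^3 + x^2y - xy^2 - x^2z + xyz - 2xy + 3xz.
  leading term xz^3: subtract (z)·g_3 from xz^3 + x^2y - xy^2 - x^2z + xyz - 2xy + 3xz → x^2y - xy^2 - 2xy + xz
  leading term x^2y: no divisor's leading term divides it; move x^2y to the remainder.
  leading term xy^2: no divisor's leading term divides it; move -xy^2 to the remainder.
  leading term xy: no divisor's leading term divides it; move -2xy to the remainder.
  leading term xz: no divisor's leading term divides it; move xz to the remainder.
  remainder x^2y - xy^2 - 2xy + xz ≠ 0; add g_4 = x^2y - xy^2 - 2xy + xz to the basis.

The other S-polynomials (S(f_2,g_3), S(f_1,g_4), S(f_2,g_4), S(g_3,g_4)) all reduce to 0 modulo the current basis, so we have a Gröbner basis.
Inter-reduce: drop elements whose leading term is divisible by another's, tail-reduce, and make monic.
Reduced Gröbner basis: {x^2y - xy^2 - 2xy + xz, xz^2 - x^2 + xy + 2x, yz + z^2 - x + y + 3}.

Buchberger on the second generating set:
h_1 = -xyz - 3yz - 3z^2 + 2x - 3y - 2, LT = xyz.
h_2 = -2xyz - 2x, LT = xyz.

S(h_1,h_2): lcm = xyz. S = 3yz + 3z^2 - 3x + 3y + 2.
  leading term yz: no divisor's leading term divides it; move 3yz to the remainder.
  leading term z^2: no divisor's leading term divides it; move 3z^2 to the remainder.
  leading term x: no divisor's leading term divides it; move -3x to the remainder.
  leading term y: no divisor's leading term divides it; move 3y to the remainder.
  leading term 1: no divisor's leading term divides it; move 2 to the remainder.
  remainder 3yz + 3z^2 - 3x + 3y + 2 ≠ 0; add k_3 = 3yz + 3z^2 - 3x + 3y + 2 to the basis.

S(h_1,k_3): lcm = xyz. S = -xz^2 + x^2 - xy + 3yz + 3z^2 + 2x + 3y + 2.
  leading term xz^2: no divisor's leading term divides it; move -xz^2 to the remainder.
  leading term x^2: no divisor's leading term divides it; move x^2 to the remainder.
  leading term xy: no divisor's leading term divides it; move -xy to the remainder.
  leading term yz: subtract (1)·k_3 from 3yz + 3z^2 + 2x + 3y + 2 → -2x
  leading term x: no divisor's leading term divides it; move -2x to the remainder.
  remainder -xz^2 + x^2 - xy - 2x ≠ 0; add k_4 = -xz^2 + x^2 - xy - 2x to the basis.

S(h_1,k_4): lcm = xyz^2. S = x^2y - xy^2 + 3yz^2 + 3z^3 - 2xy - 2xz + 3yz + 2z.
  leading term x^2y: no divisor's leading term divides it; move x^2y to the remainder.
  leading term xy^2: no divisor's leading term divides it; move -xy^2 to the remainder.
  leading term yz^2: subtract (z)·k_3 from 3yz^2 + 3z^3 - 2xy - 2xz + 3yz + 2z → -2xy + xz
  leading term xy: no divisor's leading term divides it; move -2xy to the remainder.
  leading term xz: no divisor's leading term divides it; move xz to the remainder.
  remainder x^2y - xy^2 - 2xy + xz ≠ 0; add k_5 = x^2y - xy^2 - 2xy + xz to the basis.

The other S-polynomials (S(h_2,k_3), S(h_2,k_4), S(k_3,k_4), S(h_1,k_5), S(h_2,k_5), S(k_3,k_5), S(k_4,k_5)) all reduce to 0 modulo the current basis, so we have a Gröbner basis.
Inter-reduce: drop elements whose leading term is divisible by another's, tail-reduce, and make monic.
Reduced Gröbner basis: {x^2y - xy^2 - 2xy + xz, xz^2 - x^2 + xy + 2x, yz + z^2 - x + y + 3}.

The two bases agree; hence the ideals are identical.
The same test decides containment: I ⊆ J iff every generator of I reduces to 0 modulo a Gröbner basis of J.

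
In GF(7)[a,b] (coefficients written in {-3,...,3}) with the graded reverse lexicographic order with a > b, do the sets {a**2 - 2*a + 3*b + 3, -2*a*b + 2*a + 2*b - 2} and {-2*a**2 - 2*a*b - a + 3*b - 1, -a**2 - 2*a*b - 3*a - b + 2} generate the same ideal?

Equality of ideals is decidable: compute both reduced Gröbner bases (unique for the ordering) and check whether they agree.
Buchberger on the first generating set:
f_1 = a**2 - 2*a + 3*b + 3, LT = a**2.
f_2 = -2*a*b + 2*a + 2*b - 2, LT = a*b.

S(f_1,f_2): lcm = a**2*b. S = a**2 - a*b + 3*b**2 - a + 3*b.
  leading term a**2: subtract (1)·f_1 from a**2 - a*b + 3*b**2 - a + 3*b → -a*b + 3*b**2 + a - 3
  leading term a*b: subtract (-3)·f_2 from -a*b + 3*b**2 + a - 3 → 3*b**2 - b - 2
  leading term b**2: no divisor's leading term divides it; move 3*b**2 to the remainder.
  leading term b: no divisor's leading term divides it; move -b to the remainder.
  leading term 1: no divisor's leading term divides it; move -2 to the remainder.
  remainder 3*b**2 - b - 2 ≠ 0; add g_3 = 3*b**2 - b - 2 to the basis.

S(f_1,g_3): leading monomials are coprime, so the S-polynomial reduces to 0 (Buchberger's first criterion).
S(f_2,g_3): lcm = a*b**2. S = -3*a*b - b**2 + 3*a + b.
  leading term a*b: subtract (-2)·f_2 from -3*a*b - b**2 + 3*a + b → -b**2 - 2*b + 3
  leading term b**2: subtract (2)·g_3 from -b**2 - 2*b + 3 → 0
  remainder 0.

Every S-polynomial of the final basis reduces to 0, so we have a Gröbner basis.
Inter-reduce: drop elements whose leading term is divisible by another's, tail-reduce, and make monic.
Reduced Gröbner basis: {a**2 - 2*a + 3*b + 3, a*b - a - b + 1, b**2 + 2*b - 3}.

Buchberger on the second generating set:
h_1 = -2*a**2 - 2*a*b - a + 3*b - 1, LT = a**2.
h_2 = -a**2 - 2*a*b - 3*a - b + 2, LT = a**2.

S(h_1,h_2): lcm = a**2. S = -a*b + a + b - 1.
  leading term a*b: no divisor's leading term divides it; move -a*b to the remainder.
  leading term a: no divisor's leading term divides it; move a to the remainder.
  leading term b: no divisor's leading term divides it; move b to the remainder.
  leading term 1: no divisor's leading term divides it; move -1 to the remainder.
  remainder -a*b + a + b - 1 ≠ 0; add k_3 = -a*b + a + b - 1 to the basis.

S(h_1,k_3): lcm = a**2*b. S = a*b**2 + a**2 - 2*a*b + 2*b**2 - a - 3*b.
  leading term a*b**2: subtract (-b)·k_3 from a*b**2 + a**2 - 2*a*b + 2*b**2 - a - 3*b → a**2 - a*b + 3*b**2 - a + 3*b
  leading term a**2: subtract (3)·h_1 from a**2 - a*b + 3*b**2 - a + 3*b → -2*a*b + 3*b**2 + 2*a + b + 3
  leading term a*b: subtract (2)·k_3 from -2*a*b + 3*b**2 + 2*a + b + 3 → 3*b**2 - b - 2
  leading term b**2: no divisor's leading term divides it; move 3*b**2 to the remainder.
  leading term b: no divisor's leading term divides it; move -b to the remainder.
  leading term 1: no divisor's leading term divides it; move -2 to the remainder.
  remainder 3*b**2 - b - 2 ≠ 0; add k_4 = 3*b**2 - b - 2 to the basis.

S(h_2,k_3): lcm = a**2*b. S = 2*a*b**2 + a**2 - 3*a*b + b**2 - a - 2*b.
  leading term a*b**2: subtract (-2*b)·k_3 from 2*a*b**2 + a**2 - 3*a*b + b**2 - a - 2*b → a**2 - a*b + 3*b**2 - a + 3*b
  leading term a**2: subtract (3)·h_1 from a**2 - a*b + 3*b**2 - a + 3*b → -2*a*b + 3*b**2 + 2*a + b + 3
  leading term a*b: subtract (2)·k_3 from -2*a*b + 3*b**2 + 2*a + b + 3 → 3*b**2 - b - 2
  leading term b**2: subtract (1)·k_4 from 3*b**2 - b - 2 → 0
  remainder 0.

S(h_1,k_4): leading monomials are coprime, so the S-polynomial reduces to 0 (Buchberger's first criterion).
S(h_2,k_4): leading monomials are coprime, so the S-polynomial reduces to 0 (Buchberger's first criterion).
S(k_3,k_4): lcm = a*b**2. S = -3*a*b - b**2 + 3*a + b.
  leading term a*b: subtract (3)·k_3 from -3*a*b - b**2 + 3*a + b → -b**2 - 2*b + 3
  leading term b**2: subtract (2)·k_4 from -b**2 - 2*b + 3 → 0
  remainder 0.

Every S-polynomial of the final basis reduces to 0, so we have a Gröbner basis.
Inter-reduce: drop elements whose leading term is divisible by another's, tail-reduce, and make monic.
Reduced Gröbner basis: {a**2 - 2*a + 3*b + 3, a*b - a - b + 1, b**2 + 2*b - 3}.

These coincide, so the ideals are equal.

Yes, the ideals are equal.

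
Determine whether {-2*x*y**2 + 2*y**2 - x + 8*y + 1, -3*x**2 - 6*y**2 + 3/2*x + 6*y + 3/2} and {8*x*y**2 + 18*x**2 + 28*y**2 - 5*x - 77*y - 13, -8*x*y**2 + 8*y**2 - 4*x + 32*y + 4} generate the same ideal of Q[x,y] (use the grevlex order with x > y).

No, the ideals differ.

Equality of ideals is decidable: compute both reduced Gröbner bases (unique for the ordering) and check whether they agree.
Buchberger on the first generating set:
f_1 = -2*x*y**2 + 2*y**2 - x + 8*y + 1, LT = x*y**2.
f_2 = -3*x**2 - 6*y**2 + 3/2*x + 6*y + 3/2, LT = x**2.

S(f_1,f_2): lcm = x**2*y**2. S = -2*y**4 - 1/2*x*y**2 + 2*y**3 + 1/2*x**2 - 4*x*y + 1/2*y**2 - 1/2*x.
  leading term y**4: no divisor's leading term divides it; move -2*y**4 to the remainder.
  leading term x*y**2: subtract (1/4)·f_1 from -1/2*x*y**2 + 2*y**3 + 1/2*x**2 - 4*x*y + 1/2*y**2 - 1/2*x → 2*y**3 + 1/2*x**2 - 4*x*y - 1/4*x - 2*y - 1/4
  leading term y**3: no divisor's leading term divides it; move 2*y**3 to the remainder.
  leading term x**2: subtract (-1/6)·f_2 from 1/2*x**2 - 4*x*y - 1/4*x - 2*y - 1/4 → -4*x*y - y**2 - y
  leading term x*y: no divisor's leading term divides it; move -4*x*y to the remainder.
  leading term y**2: no divisor's leading term divides it; move -y**2 to the remainder.
  leading term y: no divisor's leading term divides it; move -y to the remainder.
  remainder -2*y**4 + 2*y**3 - 4*x*y - y**2 - y ≠ 0; add g_3 = -2*y**4 + 2*y**3 - 4*x*y - y**2 - y to the basis.

The other S-polynomials (S(f_1,g_3), S(f_2,g_3)) all reduce to 0 modulo the current basis, so we have a Gröbner basis.
Inter-reduce: drop elements whose leading term is divisible by another's, tail-reduce, and make monic.
Reduced Gröbner basis: {y**4 - y**3 + 2*x*y + 1/2*y**2 + 1/2*y, x*y**2 - y**2 + 1/2*x - 4*y - 1/2, x**2 + 2*y**2 - 1/2*x - 2*y - 1/2}.

Buchberger on the second generating set:
h_1 = 8*x*y**2 + 18*x**2 + 28*y**2 - 5*x - 77*y - 13, LT = x*y**2.
h_2 = -8*x*y**2 + 8*y**2 - 4*x + 32*y + 4, LT = x*y**2.

S(h_1,h_2): lcm = x*y**2. S = 9/4*x**2 + 9/2*y**2 - 9/8*x - 45/8*y - 9/8.
  leading term x**2: no divisor's leading term divides it; move 9/4*x**2 to the remainder.
  leading term y**2: no divisor's leading term divides it; move 9/2*y**2 to the remainder.
  leading term x: no divisor's leading term divides it; move -9/8*x to the remainder.
  leading term y: no divisor's leading term divides it; move -45/8*y to the remainder.
  leading term 1: no divisor's leading term divides it; move -9/8 to the remainder.
  remainder 9/4*x**2 + 9/2*y**2 - 9/8*x - 45/8*y - 9/8 ≠ 0; add k_3 = 9/4*x**2 + 9/2*y**2 - 9/8*x - 45/8*y - 9/8 to the basis.

S(h_1,k_3): lcm = x**2*y**2. S = -2*y**4 + 9/4*x**3 + 4*x*y**2 + 5/2*y**3 - 5/8*x**2 - 77/8*x*y + 1/2*y**2 - 13/8*x.
  leading term y**4: no divisor's leading term divides it; move -2*y**4 to the remainder.
  leading term x**3: subtract (x)·k_3 from 9/4*x**3 + 4*x*y**2 + 5/2*y**3 - 5/8*x**2 - 77/8*x*y + 1/2*y**2 - 13/8*x → -1/2*x*y**2 + 5/2*y**3 + 1/2*x**2 - 4*x*y + 1/2*y**2 - 1/2*x
  leading term x*y**2: subtract (-1/16)·h_1 from -1/2*x*y**2 + 5/2*y**3 + 1/2*x**2 - 4*x*y + 1/2*y**2 - 1/2*x → 5/2*y**3 + 13/8*x**2 - 4*x*y + 9/4*y**2 - 13/16*x - 77/16*y - 13/16
  leading term y**3: no divisor's leading term divides it; move 5/2*y**3 to the remainder.
  leading term x**2: subtract (13/18)·k_3 from 13/8*x**2 - 4*x*y + 9/4*y**2 - 13/16*x - 77/16*y - 13/16 → -4*x*y - y**2 - 3/4*y
  leading term x*y: no divisor's leading term divides it; move -4*x*y to the remainder.
  leading term y**2: no divisor's leading term divides it; move -y**2 to the remainder.
  leading term y: no divisor's leading term divides it; move -3/4*y to the remainder.
  remainder -2*y**4 + 5/2*y**3 - 4*x*y - y**2 - 3/4*y ≠ 0; add k_4 = -2*y**4 + 5/2*y**3 - 4*x*y - y**2 - 3/4*y to the basis.

The other S-polynomials (S(h_2,k_3), S(h_1,k_4), S(h_2,k_4), S(k_3,k_4)) all reduce to 0 modulo the current basis, so we have a Gröbner basis.
Inter-reduce: drop elements whose leading term is divisible by another's, tail-reduce, and make monic.
Reduced Gröbner basis: {y**4 - 5/4*y**3 + 2*x*y + 1/2*y**2 + 3/8*y, x*y**2 - y**2 + 1/2*x - 4*y - 1/2, x**2 + 2*y**2 - 1/2*x - 5/2*y - 1/2}.

Since the reduced bases disagree, the two ideals are not the same.
The same test decides containment: I ⊆ J iff every generator of I reduces to 0 modulo a Gröbner basis of J.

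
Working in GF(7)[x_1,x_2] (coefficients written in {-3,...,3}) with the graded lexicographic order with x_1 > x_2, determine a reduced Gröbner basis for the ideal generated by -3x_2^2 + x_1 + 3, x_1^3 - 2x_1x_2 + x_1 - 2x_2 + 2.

G = {x_1^3 - 2x_1x_2 + x_1 - 2x_2 + 2, x_2^2 + 2x_1 - 1}

f_1 = -3x_2^2 + x_1 + 3, LT = x_2^2.
f_2 = x_1^3 - 2x_1x_2 + x_1 - 2x_2 + 2, LT = x_1^3.

The S-polynomials (S(f_1,f_2)) all reduce to 0 modulo the current basis, so we have a Gröbner basis.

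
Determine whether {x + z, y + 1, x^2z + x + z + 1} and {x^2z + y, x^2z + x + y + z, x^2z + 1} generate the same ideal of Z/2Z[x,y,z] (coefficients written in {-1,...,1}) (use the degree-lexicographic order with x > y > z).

Since reduced Gröbner bases are canonical representatives of ideals under a given ordering, it suffices to compute and compare them.
Buchberger on the first generating set:
f_1 = x + z, LT = x.
f_2 = y + 1, LT = y.
f_3 = x^2z + x + z + 1, LT = x^2z.

S(f_1,f_3): lcm = x^2z. S = xz^2 + x + z + 1.
  leading term xz^2: subtract (z^2)·f_1 from xz^2 + x + z + 1 → z^3 + x + z + 1
  leading term z^3: no divisor's leading term divides it; move z^3 to the remainder.
  leading term x: subtract (1)·f_1 from x + z + 1 → 1
  leading term 1: no divisor's leading term divides it; move 1 to the remainder.
  remainder z^3 + 1 ≠ 0; add g_4 = z^3 + 1 to the basis.

The other S-polynomials (S(f_1,f_2), S(f_2,f_3), S(f_1,g_4), S(f_2,g_4), S(f_3,g_4)) all reduce to 0 modulo the current basis, so we have a Gröbner basis.
Inter-reduce: drop elements whose leading term is divisible by another's, tail-reduce, and make monic.
Reduced Gröbner basis: {z^3 + 1, x + z, y + 1}.

Buchberger on the second generating set:
h_1 = x^2z + y, LT = x^2z.
h_2 = x^2z + x + y + z, LT = x^2z.
h_3 = x^2z + 1, LT = x^2z.

S(h_1,h_2): lcm = x^2z. S = x + z.
  leading term x: no divisor's leading term divides it; move x to the remainder.
  leading term z: no divisor's leading term divides it; move z to the remainder.
  remainder x + z ≠ 0; add k_4 = x + z to the basis.

S(h_1,h_3): lcm = x^2z. S = y + 1.
  leading term y: no divisor's leading term divides it; move y to the remainder.
  leading term 1: no divisor's leading term divides it; move 1 to the remainder.
  remainder y + 1 ≠ 0; add k_5 = y + 1 to the basis.

S(h_1,k_4): lcm = x^2z. S = xz^2 + y.
  leading term xz^2: subtract (z^2)·k_4 from xz^2 + y → z^3 + y
  leading term z^3: no divisor's leading term divides it; move z^3 to the remainder.
  leading term y: subtract (1)·k_5 from y → 1
  leading term 1: no divisor's leading term divides it; move 1 to the remainder.
  remainder z^3 + 1 ≠ 0; add k_6 = z^3 + 1 to the basis.

The other S-polynomials (S(h_2,h_3), S(h_2,k_4), S(h_3,k_4), S(h_1,k_5), S(h_2,k_5), S(h_3,k_5), S(k_4,k_5), S(h_1,k_6), S(h_2,k_6), S(h_3,k_6), S(k_4,k_6), S(k_5,k_6)) all reduce to 0 modulo the current basis, so we have a Gröbner basis.
Inter-reduce: drop elements whose leading term is divisible by another's, tail-reduce, and make monic.
Reduced Gröbner basis: {z^3 + 1, x + z, y + 1}.

Same reduced basis, so the two generating sets span the same ideal.

Yes, the ideals are equal.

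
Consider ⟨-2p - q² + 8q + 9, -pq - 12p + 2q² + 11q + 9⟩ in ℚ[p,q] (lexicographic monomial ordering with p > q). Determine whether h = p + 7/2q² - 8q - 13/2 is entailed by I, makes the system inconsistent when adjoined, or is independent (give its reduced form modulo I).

Adjoining p + 7/2q² - 8q - 13/2 makes the ideal the whole ring: the system is inconsistent.

First compute the reduced Gröbner basis of I by Buchberger's algorithm.
f_1 = -2p - q² + 8q + 9, LT = p.
f_2 = -pq - 12p + 2q² + 11q + 9, LT = pq.

S(f_1,f_2): lcm = pq. S = -12p + ½q³ - 2q² + 13/2q + 9.
  reduce S modulo (f_1, f_2):
  remainder ½q³ + 4q² - 83/2q - 45 ≠ 0; add k_3 = ½q³ + 4q² - 83/2q - 45 to the basis.

The other S-polynomials (S(f_1,k_3), S(f_2,k_3)) all reduce to 0 modulo the current basis, so we have a Gröbner basis.
Inter-reduce: drop elements whose leading term is divisible by another's, tail-reduce, and make monic.
Reduced Gröbner basis: {p + ½q² - 4q - 9/2, q³ + 8q² - 83q - 90}.
Label its elements g_1 = p + ½q² - 4q - 9/2, g_2 = q³ + 8q² - 83q - 90.

Reduce h = p + 7/2q² - 8q - 13/2 modulo G:
  leading term p: subtract (1)·g_1 from p + 7/2q² - 8q - 13/2 → 3q² - 4q - 2
  leading term q²: no divisor's leading term divides it; move 3q² to the remainder.
  leading term q: no divisor's leading term divides it; move -4q to the remainder.
  leading term 1: no divisor's leading term divides it; move -2 to the remainder.
  normal form = 3q² - 4q - 2.
The normal form is nonzero, so h ∉ I. Since h minus its normal form lies in I, I + (h) = I + (r) where r = 3q² - 4q - 2; decide whether this ideal is the whole ring.
Run Buchberger on G together with r (pairs among the g_i already reduce to 0 since G is a Gröbner basis):
g_1 = p + ½q² - 4q - 9/2, LT = p.
g_2 = q³ + 8q² - 83q - 90, LT = q³.
r = 3q² - 4q - 2, LT = q².

S(g_2,r): lcm = q³. S = 28/3q² - 247/3q - 90.
  reduce S modulo (g_1, g_2, r):
  remainder -629/9q - 754/9 ≠ 0; add m_4 = -629/9q - 754/9 to the basis.

S(g_2,m_4): lcm = q³. S = 4278/629q² - 83q - 90.
  reduce S modulo (g_1, g_2, r, m_4):
  remainder 1249480/395641 ≠ 0; add m_5 = 1249480/395641 to the basis.

The other S-polynomials (S(g_1,g_2), S(g_1,r), S(g_1,m_4), S(r,m_4), S(g_1,m_5), S(g_2,m_5), S(r,m_5), S(m_4,m_5)) all reduce to 0 modulo the current basis, so we have a Gröbner basis.
Inter-reduce: drop elements whose leading term is divisible by another's, tail-reduce, and make monic.
Reduced Gröbner basis: {1}.
The reduced Gröbner basis of I + (h) is {1}: the ideal is the whole ring, so the enlarged system has no common solution — adjoining h is inconsistent.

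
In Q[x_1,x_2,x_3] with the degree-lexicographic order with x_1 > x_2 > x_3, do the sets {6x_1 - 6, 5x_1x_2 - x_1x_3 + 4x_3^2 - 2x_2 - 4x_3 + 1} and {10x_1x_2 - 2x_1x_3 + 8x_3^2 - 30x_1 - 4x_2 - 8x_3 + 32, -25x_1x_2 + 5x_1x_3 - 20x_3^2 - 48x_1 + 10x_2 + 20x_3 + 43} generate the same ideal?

Since reduced Gröbner bases are canonical representatives of ideals under a given ordering, it suffices to compute and compare them.
Buchberger on the first generating set:
f_1 = 6x_1 - 6, LT = x_1.
f_2 = 5x_1x_2 - x_1x_3 + 4x_3^2 - 2x_2 - 4x_3 + 1, LT = x_1x_2.

S(f_1,f_2): lcm = x_1x_2. S = 1/5x_1x_3 - 4/5x_3^2 - 3/5x_2 + 4/5x_3 - 1/5.
  leading term x_1x_3: subtract (1/30x_3)·f_1 from 1/5x_1x_3 - 4/5x_3^2 - 3/5x_2 + 4/5x_3 - 1/5 → -4/5x_3^2 - 3/5x_2 + x_3 - 1/5
  leading term x_3^2: no divisor's leading term divides it; move -4/5x_3^2 to the remainder.
  leading term x_2: no divisor's leading term divides it; move -3/5x_2 to the remainder.
  leading term x_3: no divisor's leading term divides it; move x_3 to the remainder.
  leading term 1: no divisor's leading term divides it; move -1/5 to the remainder.
  remainder -4/5x_3^2 - 3/5x_2 + x_3 - 1/5 ≠ 0; add g_3 = -4/5x_3^2 - 3/5x_2 + x_3 - 1/5 to the basis.

The other S-polynomials (S(f_1,g_3), S(f_2,g_3)) all reduce to 0 modulo the current basis, so we have a Gröbner basis.
Inter-reduce: drop elements whose leading term is divisible by another's, tail-reduce, and make monic.
Reduced Gröbner basis: {x_3^2 + 3/4x_2 - 5/4x_3 + 1/4, x_1 - 1}.

Buchberger on the second generating set:
h_1 = 10x_1x_2 - 2x_1x_3 + 8x_3^2 - 30x_1 - 4x_2 - 8x_3 + 32, LT = x_1x_2.
h_2 = -25x_1x_2 + 5x_1x_3 - 20x_3^2 - 48x_1 + 10x_2 + 20x_3 + 43, LT = x_1x_2.

S(h_1,h_2): lcm = x_1x_2. S = -123/25x_1 + 123/25.
  leading term x_1: no divisor's leading term divides it; move -123/25x_1 to the remainder.
  leading term 1: no divisor's leading term divides it; move 123/25 to the remainder.
  remainder -123/25x_1 + 123/25 ≠ 0; add k_3 = -123/25x_1 + 123/25 to the basis.

S(h_1,k_3): lcm = x_1x_2. S = -1/5x_1x_3 + 4/5x_3^2 - 3x_1 + 3/5x_2 - 4/5x_3 + 16/5.
  leading term x_1x_3: subtract (5/123x_3)·k_3 from -1/5x_1x_3 + 4/5x_3^2 - 3x_1 + 3/5x_2 - 4/5x_3 + 16/5 → 4/5x_3^2 - 3x_1 + 3/5x_2 - x_3 + 16/5
  leading term x_3^2: no divisor's leading term divides it; move 4/5x_3^2 to the remainder.
  leading term x_1: subtract (25/41)·k_3 from -3x_1 + 3/5x_2 - x_3 + 16/5 → 3/5x_2 - x_3 + 1/5
  leading term x_2: no divisor's leading term divides it; move 3/5x_2 to the remainder.
  leading term x_3: no divisor's leading term divides it; move -x_3 to the remainder.
  leading term 1: no divisor's leading term divides it; move 1/5 to the remainder.
  remainder 4/5x_3^2 + 3/5x_2 - x_3 + 1/5 ≠ 0; add k_4 = 4/5x_3^2 + 3/5x_2 - x_3 + 1/5 to the basis.

The other S-polynomials (S(h_2,k_3), S(h_1,k_4), S(h_2,k_4), S(k_3,k_4)) all reduce to 0 modulo the current basis, so we have a Gröbner basis.
Inter-reduce: drop elements whose leading term is divisible by another's, tail-reduce, and make monic.
Reduced Gröbner basis: {x_3^2 + 3/4x_2 - 5/4x_3 + 1/4, x_1 - 1}.

These coincide, so the ideals are equal.

Yes, the ideals are equal.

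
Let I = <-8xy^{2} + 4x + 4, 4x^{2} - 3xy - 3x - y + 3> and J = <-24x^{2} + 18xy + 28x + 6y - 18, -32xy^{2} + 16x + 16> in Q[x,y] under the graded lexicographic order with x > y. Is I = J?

No, the ideals differ.

Two ideals are equal iff their reduced Gröbner bases coincide (the reduced basis is unique for a fixed ordering).
Buchberger on the first generating set:
f_1 = -8xy^{2} + 4x + 4, LT = xy^{2}.
f_2 = 4x^{2} - 3xy - 3x - y + 3, LT = x^{2}.

S(f_1,f_2): lcm = x^{2}y^{2}. S = \tfrac{3}{4}xy^{3} + \tfrac{3}{4}xy^{2} + \tfrac{1}{4}y^{3} - \tfrac{1}{2}x^{2} - \tfrac{3}{4}y^{2} - \tfrac{1}{2}x.
  leading term xy^{3}: subtract (-\tfrac{3}{32}y)·f_1 from \tfrac{3}{4}xy^{3} + \tfrac{3}{4}xy^{2} + \tfrac{1}{4}y^{3} - \tfrac{1}{2}x^{2} - \tfrac{3}{4}y^{2} - \tfrac{1}{2}x → \tfrac{3}{4}xy^{2} + \tfrac{1}{4}y^{3} - \tfrac{1}{2}x^{2} + \tfrac{3}{8}xy - \tfrac{3}{4}y^{2} - \tfrac{1}{2}x + \tfrac{3}{8}y
  leading term xy^{2}: subtract (-\tfrac{3}{32})·f_1 from \tfrac{3}{4}xy^{2} + \tfrac{1}{4}y^{3} - \tfrac{1}{2}x^{2} + \tfrac{3}{8}xy - \tfrac{3}{4}y^{2} - \tfrac{1}{2}x + \tfrac{3}{8}y → \tfrac{1}{4}y^{3} - \tfrac{1}{2}x^{2} + \tfrac{3}{8}xy - \tfrac{3}{4}y^{2} - \tfrac{1}{8}x + \tfrac{3}{8}y + \tfrac{3}{8}
  leading term y^{3}: no divisor's leading term divides it; move \tfrac{1}{4}y^{3} to the remainder.
  leading term x^{2}: subtract (-\tfrac{1}{8})·f_2 from -\tfrac{1}{2}x^{2} + \tfrac{3}{8}xy - \tfrac{3}{4}y^{2} - \tfrac{1}{8}x + \tfrac{3}{8}y + \tfrac{3}{8} → -\tfrac{3}{4}y^{2} - \tfrac{1}{2}x + \tfrac{1}{4}y + \tfrac{3}{4}
  leading term y^{2}: no divisor's leading term divides it; move -\tfrac{3}{4}y^{2} to the remainder.
  leading term x: no divisor's leading term divides it; move -\tfrac{1}{2}x to the remainder.
  leading term y: no divisor's leading term divides it; move \tfrac{1}{4}y to the remainder.
  leading term 1: no divisor's leading term divides it; move \tfrac{3}{4} to the remainder.
  remainder \tfrac{1}{4}y^{3} - \tfrac{3}{4}y^{2} - \tfrac{1}{2}x + \tfrac{1}{4}y + \tfrac{3}{4} ≠ 0; add g_3 = \tfrac{1}{4}y^{3} - \tfrac{3}{4}y^{2} - \tfrac{1}{2}x + \tfrac{1}{4}y + \tfrac{3}{4} to the basis.

The other S-polynomials (S(f_1,g_3), S(f_2,g_3)) all reduce to 0 modulo the current basis, so we have a Gröbner basis.
Inter-reduce: drop elements whose leading term is divisible by another's, tail-reduce, and make monic.
Reduced Gröbner basis: {xy^{2} - \tfrac{1}{2}x - \tfrac{1}{2}, y^{3} - 3y^{2} - 2x + y + 3, x^{2} - \tfrac{3}{4}xy - \tfrac{3}{4}x - \tfrac{1}{4}y + \tfrac{3}{4}}.

Buchberger on the second generating set:
h_1 = -24x^{2} + 18xy + 28x + 6y - 18, LT = x^{2}.
h_2 = -32xy^{2} + 16x + 16, LT = xy^{2}.

S(h_1,h_2): lcm = x^{2}y^{2}. S = -\tfrac{3}{4}xy^{3} - \tfrac{7}{6}xy^{2} - \tfrac{1}{4}y^{3} + \tfrac{1}{2}x^{2} + \tfrac{3}{4}y^{2} + \tfrac{1}{2}x.
  leading term xy^{3}: subtract (\tfrac{3}{128}y)·h_2 from -\tfrac{3}{4}xy^{3} - \tfrac{7}{6}xy^{2} - \tfrac{1}{4}y^{3} + \tfrac{1}{2}x^{2} + \tfrac{3}{4}y^{2} + \tfrac{1}{2}x → -\tfrac{7}{6}xy^{2} - \tfrac{1}{4}y^{3} + \tfrac{1}{2}x^{2} - \tfrac{3}{8}xy + \tfrac{3}{4}y^{2} + \tfrac{1}{2}x - \tfrac{3}{8}y
  leading term xy^{2}: subtract (\tfrac{7}{192})·h_2 from -\tfrac{7}{6}xy^{2} - \tfrac{1}{4}y^{3} + \tfrac{1}{2}x^{2} - \tfrac{3}{8}xy + \tfrac{3}{4}y^{2} + \tfrac{1}{2}x - \tfrac{3}{8}y → -\tfrac{1}{4}y^{3} + \tfrac{1}{2}x^{2} - \tfrac{3}{8}xy + \tfrac{3}{4}y^{2} - \tfrac{1}{12}x - \tfrac{3}{8}y - \tfrac{7}{12}
  leading term y^{3}: no divisor's leading term divides it; move -\tfrac{1}{4}y^{3} to the remainder.
  leading term x^{2}: subtract (-\tfrac{1}{48})·h_1 from \tfrac{1}{2}x^{2} - \tfrac{3}{8}xy + \tfrac{3}{4}y^{2} - \tfrac{1}{12}x - \tfrac{3}{8}y - \tfrac{7}{12} → \tfrac{3}{4}y^{2} + \tfrac{1}{2}x - \tfrac{1}{4}y - \tfrac{23}{24}
  leading term y^{2}: no divisor's leading term divides it; move \tfrac{3}{4}y^{2} to the remainder.
  leading term x: no divisor's leading term divides it; move \tfrac{1}{2}x to the remainder.
  leading term y: no divisor's leading term divides it; move -\tfrac{1}{4}y to the remainder.
  leading term 1: no divisor's leading term divides it; move -\tfrac{23}{24} to the remainder.
  remainder -\tfrac{1}{4}y^{3} + \tfrac{3}{4}y^{2} + \tfrac{1}{2}x - \tfrac{1}{4}y - \tfrac{23}{24} ≠ 0; add k_3 = -\tfrac{1}{4}y^{3} + \tfrac{3}{4}y^{2} + \tfrac{1}{2}x - \tfrac{1}{4}y - \tfrac{23}{24} to the basis.

The other S-polynomials (S(h_1,k_3), S(h_2,k_3)) all reduce to 0 modulo the current basis, so we have a Gröbner basis.
Inter-reduce: drop elements whose leading term is divisible by another's, tail-reduce, and make monic.
Reduced Gröbner basis: {xy^{2} - \tfrac{1}{2}x - \tfrac{1}{2}, y^{3} - 3y^{2} - 2x + y + \tfrac{23}{6}, x^{2} - \tfrac{3}{4}xy - \tfrac{7}{6}x - \tfrac{1}{4}y + \tfrac{3}{4}}.

These differ, so the ideals are not equal.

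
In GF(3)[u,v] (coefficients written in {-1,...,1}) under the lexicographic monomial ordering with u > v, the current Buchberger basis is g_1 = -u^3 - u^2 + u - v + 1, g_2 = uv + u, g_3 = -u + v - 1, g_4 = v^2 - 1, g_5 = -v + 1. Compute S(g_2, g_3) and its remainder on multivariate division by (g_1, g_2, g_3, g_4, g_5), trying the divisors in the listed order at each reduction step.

lcm(LM(g_2), LM(g_3)) = uv.
S = (lcm/LT(g_2))·g_2 − (lcm/LT(g_3))·g_3 = u + v^2 - v.
Reduce S modulo (g_1, g_2, g_3, g_4, g_5) in that order:
  leading term u: subtract (-1)·g_3 from u + v^2 - v → v^2 - 1
  leading term v^2: subtract (1)·g_4 from v^2 - 1 → 0
The remainder is 0, so this S-polynomial contributes no new basis element.

S(g_2, g_3) = u + v^2 - v; remainder on division = 0.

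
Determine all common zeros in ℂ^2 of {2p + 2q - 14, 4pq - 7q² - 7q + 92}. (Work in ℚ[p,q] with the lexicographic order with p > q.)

{(100/11, -23/11), (3, 4)}

Compute a lex Gröbner basis by Buchberger's algorithm.
f_1 = 2p + 2q - 14, LT = p.
f_2 = 4pq - 7q² - 7q + 92, LT = pq.

S(f_1,f_2): lcm = pq. S = 11/4q² - 21/4q - 23.
  leading term q²: no divisor's leading term divides it; move 11/4q² to the remainder.
  leading term q: no divisor's leading term divides it; move -21/4q to the remainder.
  leading term 1: no divisor's leading term divides it; move -23 to the remainder.
  remainder 11/4q² - 21/4q - 23 ≠ 0; add h_3 = 11/4q² - 21/4q - 23 to the basis.

S(f_1,h_3): leading monomials are coprime, so the S-polynomial reduces to 0 (Buchberger's first criterion).
S(f_2,h_3): lcm = pq². S = 21/11pq + 92/11p - 7/4q³ - 7/4q² + 23q.
  leading term pq: subtract (21/22q)·f_1 from 21/11pq + 92/11p - 7/4q³ - 7/4q² + 23q → 92/11p - 7/4q³ - 161/44q² + 400/11q
  leading term p: subtract (46/11)·f_1 from 92/11p - 7/4q³ - 161/44q² + 400/11q → -7/4q³ - 161/44q² + 28q + 644/11
  leading term q³: subtract (-7/11q)·h_3 from -7/4q³ - 161/44q² + 28q + 644/11 → -7q² + 147/11q + 644/11
  leading term q²: subtract (-28/11)·h_3 from -7q² + 147/11q + 644/11 → 0
  remainder 0.

Every S-polynomial of the final basis reduces to 0, so we have a Gröbner basis.
Inter-reduce: drop elements whose leading term is divisible by another's, tail-reduce, and make monic.
Reduced Gröbner basis: {p + q - 7, q² - 21/11q - 92/11}.

A lex Gröbner basis eliminates variables successively. Here q² - 21/11q - 92/11 depends only on q, with roots {-23/11, 4}; lifting each root through the earlier basis elements recovers the full solutions.
  q = -23/11: the earlier basis element becomes p - 100/11 = 0, giving p = 100/11 — point (100/11, -23/11).
  q = 4: the earlier basis element becomes p - 3 = 0, giving p = 3 — point (3, 4).
Check: every point annihilates each of the original generators.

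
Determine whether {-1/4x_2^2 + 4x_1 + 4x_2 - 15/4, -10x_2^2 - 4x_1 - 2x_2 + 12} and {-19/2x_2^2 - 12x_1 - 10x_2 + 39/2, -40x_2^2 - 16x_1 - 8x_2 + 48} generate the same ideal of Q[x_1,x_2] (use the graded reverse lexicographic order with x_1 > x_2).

Yes, the ideals are equal.

Equality of ideals is decidable: compute both reduced Gröbner bases (unique for the ordering) and check whether they agree.
Buchberger on the first generating set:
f_1 = -1/4x_2^2 + 4x_1 + 4x_2 - 15/4, LT = x_2^2.
f_2 = -10x_2^2 - 4x_1 - 2x_2 + 12, LT = x_2^2.

S(f_1,f_2): lcm = x_2^2. S = -82/5x_1 - 81/5x_2 + 81/5.
  leading term x_1: no divisor's leading term divides it; move -82/5x_1 to the remainder.
  leading term x_2: no divisor's leading term divides it; move -81/5x_2 to the remainder.
  leading term 1: no divisor's leading term divides it; move 81/5 to the remainder.
  remainder -82/5x_1 - 81/5x_2 + 81/5 ≠ 0; add g_3 = -82/5x_1 - 81/5x_2 + 81/5 to the basis.

The other S-polynomials (S(f_1,g_3), S(f_2,g_3)) all reduce to 0 modulo the current basis, so we have a Gröbner basis.
Inter-reduce: drop elements whose leading term is divisible by another's, tail-reduce, and make monic.
Reduced Gröbner basis: {x_2^2 - 8/41x_2 - 33/41, x_1 + 81/82x_2 - 81/82}.

Buchberger on the second generating set:
h_1 = -19/2x_2^2 - 12x_1 - 10x_2 + 39/2, LT = x_2^2.
h_2 = -40x_2^2 - 16x_1 - 8x_2 + 48, LT = x_2^2.

S(h_1,h_2): lcm = x_2^2. S = 82/95x_1 + 81/95x_2 - 81/95.
  leading term x_1: no divisor's leading term divides it; move 82/95x_1 to the remainder.
  leading term x_2: no divisor's leading term divides it; move 81/95x_2 to the remainder.
  leading term 1: no divisor's leading term divides it; move -81/95 to the remainder.
  remainder 82/95x_1 + 81/95x_2 - 81/95 ≠ 0; add k_3 = 82/95x_1 + 81/95x_2 - 81/95 to the basis.

The other S-polynomials (S(h_1,k_3), S(h_2,k_3)) all reduce to 0 modulo the current basis, so we have a Gröbner basis.
Inter-reduce: drop elements whose leading term is divisible by another's, tail-reduce, and make monic.
Reduced Gröbner basis: {x_2^2 - 8/41x_2 - 33/41, x_1 + 81/82x_2 - 81/82}.

The two bases agree; hence the ideals are identical.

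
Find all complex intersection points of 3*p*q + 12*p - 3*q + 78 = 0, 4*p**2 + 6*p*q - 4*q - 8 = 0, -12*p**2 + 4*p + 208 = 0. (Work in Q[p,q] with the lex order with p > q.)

{(-4, 2)}

Compute a lex Gröbner basis by Buchberger's algorithm.
f_1 = 3*p*q + 12*p - 3*q + 78, LT = p*q.
f_2 = 4*p**2 + 6*p*q - 4*q - 8, LT = p**2.
f_3 = -12*p**2 + 4*p + 208, LT = p**2.

S(f_1,f_2): lcm = p**2*q. S = 4*p**2 - 3/2*p*q**2 - p*q + 26*p + q**2 + 2*q.
  leading term p**2: subtract (1)·f_2 from 4*p**2 - 3/2*p*q**2 - p*q + 26*p + q**2 + 2*q → -3/2*p*q**2 - 7*p*q + 26*p + q**2 + 6*q + 8
  leading term p*q**2: subtract (-1/2*q)·f_1 from -3/2*p*q**2 - 7*p*q + 26*p + q**2 + 6*q + 8 → -p*q + 26*p - 1/2*q**2 + 45*q + 8
  leading term p*q: subtract (-1/3)·f_1 from -p*q + 26*p - 1/2*q**2 + 45*q + 8 → 30*p - 1/2*q**2 + 44*q + 34
  leading term p: no divisor's leading term divides it; move 30*p to the remainder.
  leading term q**2: no divisor's leading term divides it; move -1/2*q**2 to the remainder.
  leading term q: no divisor's leading term divides it; move 44*q to the remainder.
  leading term 1: no divisor's leading term divides it; move 34 to the remainder.
  remainder 30*p - 1/2*q**2 + 44*q + 34 ≠ 0; add h_4 = 30*p - 1/2*q**2 + 44*q + 34 to the basis.

S(f_1,f_3): lcm = p**2*q. S = 4*p**2 - 2/3*p*q + 26*p + 52/3*q.
  leading term p**2: subtract (1)·f_2 from 4*p**2 - 2/3*p*q + 26*p + 52/3*q → -20/3*p*q + 26*p + 64/3*q + 8
  leading term p*q: subtract (-20/9)·f_1 from -20/3*p*q + 26*p + 64/3*q + 8 → 158/3*p + 44/3*q + 544/3
  leading term p: subtract (79/45)·h_4 from 158/3*p + 44/3*q + 544/3 → 79/90*q**2 - 2816/45*q + 5474/45
  leading term q**2: no divisor's leading term divides it; move 79/90*q**2 to the remainder.
  leading term q: no divisor's leading term divides it; move -2816/45*q to the remainder.
  leading term 1: no divisor's leading term divides it; move 5474/45 to the remainder.
  remainder 79/90*q**2 - 2816/45*q + 5474/45 ≠ 0; add h_5 = 79/90*q**2 - 2816/45*q + 5474/45 to the basis.

S(f_2,f_3): lcm = p**2. S = 3/2*p*q + 1/3*p - q + 46/3.
  leading term p*q: subtract (1/2)·f_1 from 3/2*p*q + 1/3*p - q + 46/3 → -17/3*p + 1/2*q - 71/3
  leading term p: subtract (-17/90)·h_4 from -17/3*p + 1/2*q - 71/3 → -17/180*q**2 + 793/90*q - 776/45
  leading term q**2: subtract (-17/158)·h_5 from -17/180*q**2 + 793/90*q - 776/45 → 985/474*q - 985/237
  leading term q: no divisor's leading term divides it; move 985/474*q to the remainder.
  leading term 1: no divisor's leading term divides it; move -985/237 to the remainder.
  remainder 985/474*q - 985/237 ≠ 0; add h_6 = 985/474*q - 985/237 to the basis.

The other S-polynomials (S(f_1,h_4), S(f_2,h_4), S(f_3,h_4), S(f_1,h_5), S(f_2,h_5), S(f_3,h_5), S(h_4,h_5), S(f_1,h_6), S(f_2,h_6), S(f_3,h_6), S(h_4,h_6), S(h_5,h_6)) all reduce to 0 modulo the current basis, so we have a Gröbner basis.
Inter-reduce: drop elements whose leading term is divisible by another's, tail-reduce, and make monic.
Reduced Gröbner basis: {p + 4, q - 2}.

The lex basis is triangular: the last element involves only q. Solving q - 2 = 0 gives q ∈ {2}; substituting each value into the earlier elements determines the remaining variables.
  q = 2: the earlier basis element becomes p + 4 = 0, giving p = -4 — point (-4, 2).
Each listed point satisfies every original equation (direct substitution).
This is the nonlinear analogue of row-reducing a linear system.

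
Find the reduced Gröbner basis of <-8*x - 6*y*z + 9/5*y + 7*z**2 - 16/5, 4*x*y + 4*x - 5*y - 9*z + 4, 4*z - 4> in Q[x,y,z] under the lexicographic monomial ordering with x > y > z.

Buchberger's algorithm terminates because the ascending chain of leading-term ideals stabilizes.

f_1 = -8*x - 6*y*z + 9/5*y + 7*z**2 - 16/5, LT = x.
f_2 = 4*x*y + 4*x - 5*y - 9*z + 4, LT = x*y.
f_3 = 4*z - 4, LT = z.

S(f_1,f_2): lcm = x*y. S = -x + 3/4*y**2*z - 9/40*y**2 - 7/8*y*z**2 + 33/20*y + 9/4*z - 1.
  reduce S modulo (f_1, f_2, f_3):
  remainder 21/40*y**2 + 13/10*y + 31/40 ≠ 0; add g_4 = 21/40*y**2 + 13/10*y + 31/40 to the basis.

The other S-polynomials (S(f_1,f_3), S(f_2,f_3), S(f_1,g_4), S(f_2,g_4), S(f_3,g_4)) all reduce to 0 modulo the current basis, so we have a Gröbner basis.
Inter-reduce: drop elements whose leading term is divisible by another's, tail-reduce, and make monic.

G = {x + 21/40*y - 19/40, y**2 + 52/21*y + 31/21, z - 1}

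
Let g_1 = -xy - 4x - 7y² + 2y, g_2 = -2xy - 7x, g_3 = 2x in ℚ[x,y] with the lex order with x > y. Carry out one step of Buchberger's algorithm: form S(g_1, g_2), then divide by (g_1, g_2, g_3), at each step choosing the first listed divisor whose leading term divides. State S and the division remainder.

S(g_1, g_2) = ½x + 7y² - 2y; remainder on division = 7y² - 2y.

lcm(LM(g_1), LM(g_2)) = xy.
S = (lcm/LT(g_1))·g_1 − (lcm/LT(g_2))·g_2 = ½x + 7y² - 2y.
Reduce S modulo (g_1, g_2, g_3) in that order:
  leading term x: subtract (¼)·g_3 from ½x + 7y² - 2y → 7y² - 2y
  leading term y²: no divisor's leading term divides it; move 7y² to the remainder.
  leading term y: no divisor's leading term divides it; move -2y to the remainder.
The remainder 7y² - 2y is nonzero, so it would be added as the next basis element.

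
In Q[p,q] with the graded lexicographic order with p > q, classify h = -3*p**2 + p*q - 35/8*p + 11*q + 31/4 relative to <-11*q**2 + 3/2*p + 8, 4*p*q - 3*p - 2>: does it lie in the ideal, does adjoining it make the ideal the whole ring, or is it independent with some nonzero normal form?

First compute the reduced Gröbner basis of I by Buchberger's algorithm.
f_1 = -11*q**2 + 3/2*p + 8, LT = q**2.
f_2 = 4*p*q - 3*p - 2, LT = p*q.

S(f_1,f_2): lcm = p*q**2. S = -3/22*p**2 + 3/4*p*q - 8/11*p + 1/2*q.
  leading term p**2: no divisor's leading term divides it; move -3/22*p**2 to the remainder.
  leading term p*q: subtract (3/16)·f_2 from 3/4*p*q - 8/11*p + 1/2*q → -29/176*p + 1/2*q + 3/8
  leading term p: no divisor's leading term divides it; move -29/176*p to the remainder.
  leading term q: no divisor's leading term divides it; move 1/2*q to the remainder.
  leading term 1: no divisor's leading term divides it; move 3/8 to the remainder.
  remainder -3/22*p**2 - 29/176*p + 1/2*q + 3/8 ≠ 0; add k_3 = -3/22*p**2 - 29/176*p + 1/2*q + 3/8 to the basis.

The other S-polynomials (S(f_1,k_3), S(f_2,k_3)) all reduce to 0 modulo the current basis, so we have a Gröbner basis.
Inter-reduce: drop elements whose leading term is divisible by another's, tail-reduce, and make monic.
Reduced Gröbner basis: {p**2 + 29/24*p - 11/3*q - 11/4, p*q - 3/4*p - 1/2, q**2 - 3/22*p - 8/11}.
Label its elements g_1 = p**2 + 29/24*p - 11/3*q - 11/4, g_2 = p*q - 3/4*p - 1/2, g_3 = q**2 - 3/22*p - 8/11.

Reduce h = -3*p**2 + p*q - 35/8*p + 11*q + 31/4 modulo G:
  leading term p**2: subtract (-3)·g_1 from -3*p**2 + p*q - 35/8*p + 11*q + 31/4 → p*q - 3/4*p - 1/2
  leading term p*q: subtract (1)·g_2 from p*q - 3/4*p - 1/2 → 0
  normal form = 0.
Since the normal form is 0, h ∈ I.

The remainder on division by a Gröbner basis is unique — it is the normal form.

-3*p**2 + p*q - 35/8*p + 11*q + 31/4 lies in I (it reduces to 0).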